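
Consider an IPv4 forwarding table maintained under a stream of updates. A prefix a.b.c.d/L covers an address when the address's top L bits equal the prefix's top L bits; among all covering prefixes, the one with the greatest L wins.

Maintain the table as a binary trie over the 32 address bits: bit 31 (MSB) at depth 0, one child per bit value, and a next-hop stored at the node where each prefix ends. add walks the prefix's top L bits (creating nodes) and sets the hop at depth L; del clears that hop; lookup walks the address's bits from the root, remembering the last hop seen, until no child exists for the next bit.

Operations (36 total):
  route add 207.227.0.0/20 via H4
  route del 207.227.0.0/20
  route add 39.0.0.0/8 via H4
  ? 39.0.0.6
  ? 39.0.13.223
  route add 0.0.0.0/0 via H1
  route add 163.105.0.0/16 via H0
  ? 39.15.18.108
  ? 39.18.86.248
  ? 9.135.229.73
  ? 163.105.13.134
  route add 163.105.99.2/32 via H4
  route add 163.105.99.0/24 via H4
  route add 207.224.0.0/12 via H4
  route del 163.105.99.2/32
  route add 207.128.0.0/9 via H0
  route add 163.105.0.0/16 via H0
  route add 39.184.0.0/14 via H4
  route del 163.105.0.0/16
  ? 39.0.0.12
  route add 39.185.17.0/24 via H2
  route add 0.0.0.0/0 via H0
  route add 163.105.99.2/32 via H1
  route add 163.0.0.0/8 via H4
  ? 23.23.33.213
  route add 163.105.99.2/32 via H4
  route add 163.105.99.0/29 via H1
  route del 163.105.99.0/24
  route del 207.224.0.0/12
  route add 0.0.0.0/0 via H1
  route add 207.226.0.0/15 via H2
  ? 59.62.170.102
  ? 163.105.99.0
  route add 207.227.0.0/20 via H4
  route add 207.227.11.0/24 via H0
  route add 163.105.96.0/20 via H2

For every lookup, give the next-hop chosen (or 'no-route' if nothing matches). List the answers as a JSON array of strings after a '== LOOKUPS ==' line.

Apply in order:
  + 207.227.0.0/20 (H4) depth=20
  - 207.227.0.0/20 clear@20
  + 39.0.0.0/8 (H4) depth=8
  lookup 39.0.0.6: bits 00100111 walk d0:-→d1:-→d2:-→d3:-→d4:-→d5:-→d6:-→d7:-→d8:H4 -> H4
  lookup 39.0.13.223: bits 00100111 walk d0:-→d1:-→d2:-→d3:-→d4:-→d5:-→d6:-→d7:-→d8:H4 -> H4
  + 0.0.0.0/0 (H1) depth=0
  + 163.105.0.0/16 (H0) depth=16
  lookup 39.15.18.108: bits 00100111 walk d0:H1→d1:-→d2:-→d3:-→d4:-→d5:-→d6:-→d7:-→d8:H4 -> H4
  lookup 39.18.86.248: bits 00100111 walk d0:H1→d1:-→d2:-→d3:-→d4:-→d5:-→d6:-→d7:-→d8:H4 -> H4
  lookup 9.135.229.73: bits 00 walk d0:H1→d1:-→d2:- -> H1
  lookup 163.105.13.134: bits 1010001101101001 walk d0:H1→d1:-→d2:-→d3:-→d4:-→d5:-→d6:-→d7:-→d8:-→d9:-→d10:-→d11:-→d12:-→d13:-→d14:-→d15:-→d16:H0 -> H0
  + 163.105.99.2/32 (H4) depth=32
  + 163.105.99.0/24 (H4) depth=24
  + 207.224.0.0/12 (H4) depth=12
  - 163.105.99.2/32 clear@32
  + 207.128.0.0/9 (H0) depth=9
  + 163.105.0.0/16 (H0) depth=16
  + 39.184.0.0/14 (H4) depth=14
  - 163.105.0.0/16 clear@16
  lookup 39.0.0.12: bits 00100111 walk d0:H1→d1:-→d2:-→d3:-→d4:-→d5:-→d6:-→d7:-→d8:H4 -> H4
  + 39.185.17.0/24 (H2) depth=24
  + 0.0.0.0/0 (H0) depth=0
  + 163.105.99.2/32 (H1) depth=32
  + 163.0.0.0/8 (H4) depth=8
  lookup 23.23.33.213: bits 00 walk d0:H0→d1:-→d2:- -> H0
  + 163.105.99.2/32 (H4) depth=32
  + 163.105.99.0/29 (H1) depth=29
  - 163.105.99.0/24 clear@24
  - 207.224.0.0/12 clear@12
  + 0.0.0.0/0 (H1) depth=0
  + 207.226.0.0/15 (H2) depth=15
  lookup 59.62.170.102: bits 001 walk d0:H1→d1:-→d2:-→d3:- -> H1
  lookup 163.105.99.0: bits 101000110110100101100011000000 walk d0:H1→d1:-→d2:-→d3:-→d4:-→d5:-→d6:-→d7:-→d8:H4→d9:-→d10:-→d11:-→d12:-→d13:-→d14:-→d15:-→d16:-→d17:-→d18:-→d19:-→d20:-→d21:-→d22:-→d23:-→d24:-→d25:-→d26:-→d27:-→d28:-→d29:H1→d30:- -> H1
  + 207.227.0.0/20 (H4) depth=20
  + 207.227.11.0/24 (H0) depth=24
  + 163.105.96.0/20 (H2) depth=20

== LOOKUPS ==
["H4","H4","H4","H4","H1","H0","H4","H0","H1","H1"]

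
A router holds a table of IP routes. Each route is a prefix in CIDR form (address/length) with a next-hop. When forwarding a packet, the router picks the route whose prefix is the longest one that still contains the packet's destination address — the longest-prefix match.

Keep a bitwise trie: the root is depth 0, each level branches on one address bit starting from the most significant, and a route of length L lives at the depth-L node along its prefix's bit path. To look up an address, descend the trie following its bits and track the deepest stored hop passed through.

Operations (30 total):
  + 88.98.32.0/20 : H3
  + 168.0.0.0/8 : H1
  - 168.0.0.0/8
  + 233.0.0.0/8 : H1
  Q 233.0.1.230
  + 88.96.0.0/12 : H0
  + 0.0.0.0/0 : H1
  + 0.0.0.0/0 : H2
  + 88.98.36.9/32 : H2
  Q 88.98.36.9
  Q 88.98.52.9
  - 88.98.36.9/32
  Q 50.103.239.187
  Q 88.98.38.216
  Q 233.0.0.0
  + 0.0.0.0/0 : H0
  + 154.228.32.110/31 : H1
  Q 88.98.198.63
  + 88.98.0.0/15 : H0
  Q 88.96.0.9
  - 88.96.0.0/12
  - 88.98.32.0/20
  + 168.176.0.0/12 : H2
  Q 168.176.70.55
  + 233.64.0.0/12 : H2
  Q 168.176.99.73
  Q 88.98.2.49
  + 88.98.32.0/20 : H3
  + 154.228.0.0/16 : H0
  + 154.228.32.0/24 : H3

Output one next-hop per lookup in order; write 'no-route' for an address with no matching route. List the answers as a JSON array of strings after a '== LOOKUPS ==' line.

Apply in order:
  + 88.98.32.0/20 (H3) depth=20
  + 168.0.0.0/8 (H1) depth=8
  - 168.0.0.0/8 clear@8
  + 233.0.0.0/8 (H1) depth=8
  ? 233.0.1.230  path d0:-→d1:-→d2:-→d3:-→d4:-→d5:-→d6:-→d7:-→d8:H1  best=H1
  + 88.96.0.0/12 (H0) depth=12
  + 0.0.0.0/0 (H1) depth=0
  + 0.0.0.0/0 (H2) depth=0
  + 88.98.36.9/32 (H2) depth=32
  ? 88.98.36.9  path d0:H2→d1:-→d2:-→d3:-→d4:-→d5:-→d6:-→d7:-→d8:-→d9:-→d10:-→d11:-→d12:H0→d13:-→d14:-→d15:-→d16:-→d17:-→d18:-→d19:-→d20:H3→d21:-→d22:-→d23:-→d24:-→d25:-→d26:-→d27:-→d28:-→d29:-→d30:-→d31:-→d32:H2  best=H2
  ? 88.98.52.9  path d0:H2→d1:-→d2:-→d3:-→d4:-→d5:-→d6:-→d7:-→d8:-→d9:-→d10:-→d11:-→d12:H0→d13:-→d14:-→d15:-→d16:-→d17:-→d18:-→d19:-  best=H0
  - 88.98.36.9/32 clear@32
  ? 50.103.239.187  path d0:H2→d1:-  best=H2
  ? 88.98.38.216  path d0:H2→d1:-→d2:-→d3:-→d4:-→d5:-→d6:-→d7:-→d8:-→d9:-→d10:-→d11:-→d12:H0→d13:-→d14:-→d15:-→d16:-→d17:-→d18:-→d19:-→d20:H3→d21:-→d22:-  best=H3
  ? 233.0.0.0  path d0:H2→d1:-→d2:-→d3:-→d4:-→d5:-→d6:-→d7:-→d8:H1  best=H1
  + 0.0.0.0/0 (H0) depth=0
  + 154.228.32.110/31 (H1) depth=31
  ? 88.98.198.63  path d0:H0→d1:-→d2:-→d3:-→d4:-→d5:-→d6:-→d7:-→d8:-→d9:-→d10:-→d11:-→d12:H0→d13:-→d14:-→d15:-→d16:-  best=H0
  + 88.98.0.0/15 (H0) depth=15
  ? 88.96.0.9  path d0:H0→d1:-→d2:-→d3:-→d4:-→d5:-→d6:-→d7:-→d8:-→d9:-→d10:-→d11:-→d12:H0→d13:-→d14:-  best=H0
  - 88.96.0.0/12 clear@12
  - 88.98.32.0/20 clear@20
  + 168.176.0.0/12 (H2) depth=12
  ? 168.176.70.55  path d0:H0→d1:-→d2:-→d3:-→d4:-→d5:-→d6:-→d7:-→d8:-→d9:-→d10:-→d11:-→d12:H2  best=H2
  + 233.64.0.0/12 (H2) depth=12
  ? 168.176.99.73  path d0:H0→d1:-→d2:-→d3:-→d4:-→d5:-→d6:-→d7:-→d8:-→d9:-→d10:-→d11:-→d12:H2  best=H2
  ? 88.98.2.49  path d0:H0→d1:-→d2:-→d3:-→d4:-→d5:-→d6:-→d7:-→d8:-→d9:-→d10:-→d11:-→d12:-→d13:-→d14:-→d15:H0→d16:-→d17:-→d18:-  best=H0
  + 88.98.32.0/20 (H3) depth=20
  + 154.228.0.0/16 (H0) depth=16
  + 154.228.32.0/24 (H3) depth=24

== LOOKUPS ==
["H1","H2","H0","H2","H3","H1","H0","H0","H2","H2","H0"]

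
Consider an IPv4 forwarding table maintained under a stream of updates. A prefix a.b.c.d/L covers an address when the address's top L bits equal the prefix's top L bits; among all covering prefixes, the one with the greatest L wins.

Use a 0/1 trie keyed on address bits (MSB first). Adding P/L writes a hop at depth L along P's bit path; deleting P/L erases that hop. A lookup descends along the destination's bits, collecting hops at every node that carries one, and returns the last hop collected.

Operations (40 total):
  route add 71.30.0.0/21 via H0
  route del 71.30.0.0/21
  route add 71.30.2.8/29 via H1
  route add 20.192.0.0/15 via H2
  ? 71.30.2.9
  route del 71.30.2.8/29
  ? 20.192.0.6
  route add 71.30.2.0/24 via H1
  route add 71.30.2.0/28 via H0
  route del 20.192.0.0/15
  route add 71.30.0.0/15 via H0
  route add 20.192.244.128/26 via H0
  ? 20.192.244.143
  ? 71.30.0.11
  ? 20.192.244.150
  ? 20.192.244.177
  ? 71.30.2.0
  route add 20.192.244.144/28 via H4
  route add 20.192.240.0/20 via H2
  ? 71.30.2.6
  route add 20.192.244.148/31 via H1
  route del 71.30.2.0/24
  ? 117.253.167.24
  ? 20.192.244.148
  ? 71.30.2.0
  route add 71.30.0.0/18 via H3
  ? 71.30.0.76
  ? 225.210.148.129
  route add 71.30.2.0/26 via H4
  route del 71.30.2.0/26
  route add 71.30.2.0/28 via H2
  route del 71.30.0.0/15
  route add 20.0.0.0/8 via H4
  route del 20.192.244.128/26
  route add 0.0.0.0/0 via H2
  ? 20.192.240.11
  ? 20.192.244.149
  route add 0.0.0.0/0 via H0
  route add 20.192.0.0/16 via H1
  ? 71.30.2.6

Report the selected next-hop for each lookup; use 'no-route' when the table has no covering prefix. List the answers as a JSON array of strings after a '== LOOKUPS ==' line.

Apply in order:
  add 71.30.0.0/21 -> H0 at depth 21
  del 71.30.0.0/21 (clear depth 21)
  add 71.30.2.8/29 -> H1 at depth 29
  add 20.192.0.0/15 -> H2 at depth 15
  lookup 71.30.2.9: bits 01000111000111100000001000001 walk d0:-→d1:-→d2:-→d3:-→d4:-→d5:-→d6:-→d7:-→d8:-→d9:-→d10:-→d11:-→d12:-→d13:-→d14:-→d15:-→d16:-→d17:-→d18:-→d19:-→d20:-→d21:-→d22:-→d23:-→d24:-→d25:-→d26:-→d27:-→d28:-→d29:H1 -> H1
  del 71.30.2.8/29 (clear depth 29)
  lookup 20.192.0.6: bits 000101001100000 walk d0:-→d1:-→d2:-→d3:-→d4:-→d5:-→d6:-→d7:-→d8:-→d9:-→d10:-→d11:-→d12:-→d13:-→d14:-→d15:H2 -> H2
  add 71.30.2.0/24 -> H1 at depth 24
  add 71.30.2.0/28 -> H0 at depth 28
  del 20.192.0.0/15 (clear depth 15)
  add 71.30.0.0/15 -> H0 at depth 15
  add 20.192.244.128/26 -> H0 at depth 26
  lookup 20.192.244.143: bits 00010100110000001111010010 walk d0:-→d1:-→d2:-→d3:-→d4:-→d5:-→d6:-→d7:-→d8:-→d9:-→d10:-→d11:-→d12:-→d13:-→d14:-→d15:-→d16:-→d17:-→d18:-→d19:-→d20:-→d21:-→d22:-→d23:-→d24:-→d25:-→d26:H0 -> H0
  lookup 71.30.0.11: bits 0100011100011110000000 walk d0:-→d1:-→d2:-→d3:-→d4:-→d5:-→d6:-→d7:-→d8:-→d9:-→d10:-→d11:-→d12:-→d13:-→d14:-→d15:H0→d16:-→d17:-→d18:-→d19:-→d20:-→d21:-→d22:- -> H0
  lookup 20.192.244.150: bits 00010100110000001111010010 walk d0:-→d1:-→d2:-→d3:-→d4:-→d5:-→d6:-→d7:-→d8:-→d9:-→d10:-→d11:-→d12:-→d13:-→d14:-→d15:-→d16:-→d17:-→d18:-→d19:-→d20:-→d21:-→d22:-→d23:-→d24:-→d25:-→d26:H0 -> H0
  lookup 20.192.244.177: bits 00010100110000001111010010 walk d0:-→d1:-→d2:-→d3:-→d4:-→d5:-→d6:-→d7:-→d8:-→d9:-→d10:-→d11:-→d12:-→d13:-→d14:-→d15:-→d16:-→d17:-→d18:-→d19:-→d20:-→d21:-→d22:-→d23:-→d24:-→d25:-→d26:H0 -> H0
  lookup 71.30.2.0: bits 0100011100011110000000100000 walk d0:-→d1:-→d2:-→d3:-→d4:-→d5:-→d6:-→d7:-→d8:-→d9:-→d10:-→d11:-→d12:-→d13:-→d14:-→d15:H0→d16:-→d17:-→d18:-→d19:-→d20:-→d21:-→d22:-→d23:-→d24:H1→d25:-→d26:-→d27:-→d28:H0 -> H0
  add 20.192.244.144/28 -> H4 at depth 28
  add 20.192.240.0/20 -> H2 at depth 20
  lookup 71.30.2.6: bits 0100011100011110000000100000 walk d0:-→d1:-→d2:-→d3:-→d4:-→d5:-→d6:-→d7:-→d8:-→d9:-→d10:-→d11:-→d12:-→d13:-→d14:-→d15:H0→d16:-→d17:-→d18:-→d19:-→d20:-→d21:-→d22:-→d23:-→d24:H1→d25:-→d26:-→d27:-→d28:H0 -> H0
  add 20.192.244.148/31 -> H1 at depth 31
  del 71.30.2.0/24 (clear depth 24)
  lookup 117.253.167.24: bits 01 walk d0:-→d1:-→d2:- -> no-route
  lookup 20.192.244.148: bits 0001010011000000111101001001010 walk d0:-→d1:-→d2:-→d3:-→d4:-→d5:-→d6:-→d7:-→d8:-→d9:-→d10:-→d11:-→d12:-→d13:-→d14:-→d15:-→d16:-→d17:-→d18:-→d19:-→d20:H2→d21:-→d22:-→d23:-→d24:-→d25:-→d26:H0→d27:-→d28:H4→d29:-→d30:-→d31:H1 -> H1
  lookup 71.30.2.0: bits 0100011100011110000000100000 walk d0:-→d1:-→d2:-→d3:-→d4:-→d5:-→d6:-→d7:-→d8:-→d9:-→d10:-→d11:-→d12:-→d13:-→d14:-→d15:H0→d16:-→d17:-→d18:-→d19:-→d20:-→d21:-→d22:-→d23:-→d24:-→d25:-→d26:-→d27:-→d28:H0 -> H0
  add 71.30.0.0/18 -> H3 at depth 18
  lookup 71.30.0.76: bits 0100011100011110000000 walk d0:-→d1:-→d2:-→d3:-→d4:-→d5:-→d6:-→d7:-→d8:-→d9:-→d10:-→d11:-→d12:-→d13:-→d14:-→d15:H0→d16:-→d17:-→d18:H3→d19:-→d20:-→d21:-→d22:- -> H3
  lookup 225.210.148.129: bits ε walk d0:- -> no-route
  add 71.30.2.0/26 -> H4 at depth 26
  del 71.30.2.0/26 (clear depth 26)
  add 71.30.2.0/28 -> H2 at depth 28
  del 71.30.0.0/15 (clear depth 15)
  add 20.0.0.0/8 -> H4 at depth 8
  del 20.192.244.128/26 (clear depth 26)
  add 0.0.0.0/0 -> H2 at depth 0
  lookup 20.192.240.11: bits 000101001100000011110 walk d0:H2→d1:-→d2:-→d3:-→d4:-→d5:-→d6:-→d7:-→d8:H4→d9:-→d10:-→d11:-→d12:-→d13:-→d14:-→d15:-→d16:-→d17:-→d18:-→d19:-→d20:H2→d21:- -> H2
  lookup 20.192.244.149: bits 0001010011000000111101001001010 walk d0:H2→d1:-→d2:-→d3:-→d4:-→d5:-→d6:-→d7:-→d8:H4→d9:-→d10:-→d11:-→d12:-→d13:-→d14:-→d15:-→d16:-→d17:-→d18:-→d19:-→d20:H2→d21:-→d22:-→d23:-→d24:-→d25:-→d26:-→d27:-→d28:H4→d29:-→d30:-→d31:H1 -> H1
  add 0.0.0.0/0 -> H0 at depth 0
  add 20.192.0.0/16 -> H1 at depth 16
  lookup 71.30.2.6: bits 0100011100011110000000100000 walk d0:H0→d1:-→d2:-→d3:-→d4:-→d5:-→d6:-→d7:-→d8:-→d9:-→d10:-→d11:-→d12:-→d13:-→d14:-→d15:-→d16:-→d17:-→d18:H3→d19:-→d20:-→d21:-→d22:-→d23:-→d24:-→d25:-→d26:-→d27:-→d28:H2 -> H2

== LOOKUPS ==
["H1","H2","H0","H0","H0","H0","H0","H0","no-route","H1","H0","H3","no-route","H2","H1","H2"]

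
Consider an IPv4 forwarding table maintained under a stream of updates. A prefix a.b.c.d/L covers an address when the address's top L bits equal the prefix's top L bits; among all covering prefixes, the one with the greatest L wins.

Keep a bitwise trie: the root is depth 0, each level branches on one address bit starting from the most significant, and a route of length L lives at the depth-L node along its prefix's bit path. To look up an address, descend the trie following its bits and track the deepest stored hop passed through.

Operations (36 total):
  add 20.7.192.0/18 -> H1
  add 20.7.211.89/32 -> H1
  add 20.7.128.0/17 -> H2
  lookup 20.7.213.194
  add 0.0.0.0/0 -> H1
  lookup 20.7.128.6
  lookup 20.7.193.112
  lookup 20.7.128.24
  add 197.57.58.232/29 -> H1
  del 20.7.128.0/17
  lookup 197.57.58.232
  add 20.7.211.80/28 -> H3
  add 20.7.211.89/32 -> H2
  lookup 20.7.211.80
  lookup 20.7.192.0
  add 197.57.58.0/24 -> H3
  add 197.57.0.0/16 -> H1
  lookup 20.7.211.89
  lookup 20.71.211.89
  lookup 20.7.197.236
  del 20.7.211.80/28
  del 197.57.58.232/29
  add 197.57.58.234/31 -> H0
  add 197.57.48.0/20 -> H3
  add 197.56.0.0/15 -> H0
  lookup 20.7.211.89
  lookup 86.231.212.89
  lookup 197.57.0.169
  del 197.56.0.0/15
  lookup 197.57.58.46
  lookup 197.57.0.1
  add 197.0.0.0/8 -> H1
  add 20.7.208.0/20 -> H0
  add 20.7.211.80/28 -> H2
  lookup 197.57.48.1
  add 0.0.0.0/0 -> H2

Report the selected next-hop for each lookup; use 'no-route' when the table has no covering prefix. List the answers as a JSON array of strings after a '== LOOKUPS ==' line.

Process each operation:
  + 20.7.192.0/18 (H1) depth=18
  + 20.7.211.89/32 (H1) depth=32
  + 20.7.128.0/17 (H2) depth=17
  Q 20.7.213.194: descend 000101000000011111010 ; hops seen [H2,H1] ; pick H1
  + 0.0.0.0/0 (H1) depth=0
  Q 20.7.128.6: descend 00010100000001111 ; hops seen [H1,H2] ; pick H2
  Q 20.7.193.112: descend 0001010000000111110 ; hops seen [H1,H2,H1] ; pick H1
  Q 20.7.128.24: descend 00010100000001111 ; hops seen [H1,H2] ; pick H2
  + 197.57.58.232/29 (H1) depth=29
  del 20.7.128.0/17 (clear depth 17)
  Q 197.57.58.232: descend 11000101001110010011101011101 ; hops seen [H1,H1] ; pick H1
  + 20.7.211.80/28 (H3) depth=28
  + 20.7.211.89/32 (H2) depth=32
  Q 20.7.211.80: descend 0001010000000111110100110101 ; hops seen [H1,H1,H3] ; pick H3
  Q 20.7.192.0: descend 0001010000000111110 ; hops seen [H1,H1] ; pick H1
  + 197.57.58.0/24 (H3) depth=24
  + 197.57.0.0/16 (H1) depth=16
  Q 20.7.211.89: descend 00010100000001111101001101011001 ; hops seen [H1,H1,H3,H2] ; pick H2
  Q 20.71.211.89: descend 000101000 ; hops seen [H1] ; pick H1
  Q 20.7.197.236: descend 0001010000000111110 ; hops seen [H1,H1] ; pick H1
  del 20.7.211.80/28 (clear depth 28)
  del 197.57.58.232/29 (clear depth 29)
  + 197.57.58.234/31 (H0) depth=31
  + 197.57.48.0/20 (H3) depth=20
  + 197.56.0.0/15 (H0) depth=15
  Q 20.7.211.89: descend 00010100000001111101001101011001 ; hops seen [H1,H1,H2] ; pick H2
  Q 86.231.212.89: descend 0 ; hops seen [H1] ; pick H1
  Q 197.57.0.169: descend 110001010011100100 ; hops seen [H1,H0,H1] ; pick H1
  del 197.56.0.0/15 (clear depth 15)
  Q 197.57.58.46: descend 110001010011100100111010 ; hops seen [H1,H1,H3,H3] ; pick H3
  Q 197.57.0.1: descend 110001010011100100 ; hops seen [H1,H1] ; pick H1
  + 197.0.0.0/8 (H1) depth=8
  + 20.7.208.0/20 (H0) depth=20
  + 20.7.211.80/28 (H2) depth=28
  Q 197.57.48.1: descend 11000101001110010011 ; hops seen [H1,H1,H1,H3] ; pick H3
  + 0.0.0.0/0 (H2) depth=0

== LOOKUPS ==
["H1","H2","H1","H2","H1","H3","H1","H2","H1","H1","H2","H1","H1","H3","H1","H3"]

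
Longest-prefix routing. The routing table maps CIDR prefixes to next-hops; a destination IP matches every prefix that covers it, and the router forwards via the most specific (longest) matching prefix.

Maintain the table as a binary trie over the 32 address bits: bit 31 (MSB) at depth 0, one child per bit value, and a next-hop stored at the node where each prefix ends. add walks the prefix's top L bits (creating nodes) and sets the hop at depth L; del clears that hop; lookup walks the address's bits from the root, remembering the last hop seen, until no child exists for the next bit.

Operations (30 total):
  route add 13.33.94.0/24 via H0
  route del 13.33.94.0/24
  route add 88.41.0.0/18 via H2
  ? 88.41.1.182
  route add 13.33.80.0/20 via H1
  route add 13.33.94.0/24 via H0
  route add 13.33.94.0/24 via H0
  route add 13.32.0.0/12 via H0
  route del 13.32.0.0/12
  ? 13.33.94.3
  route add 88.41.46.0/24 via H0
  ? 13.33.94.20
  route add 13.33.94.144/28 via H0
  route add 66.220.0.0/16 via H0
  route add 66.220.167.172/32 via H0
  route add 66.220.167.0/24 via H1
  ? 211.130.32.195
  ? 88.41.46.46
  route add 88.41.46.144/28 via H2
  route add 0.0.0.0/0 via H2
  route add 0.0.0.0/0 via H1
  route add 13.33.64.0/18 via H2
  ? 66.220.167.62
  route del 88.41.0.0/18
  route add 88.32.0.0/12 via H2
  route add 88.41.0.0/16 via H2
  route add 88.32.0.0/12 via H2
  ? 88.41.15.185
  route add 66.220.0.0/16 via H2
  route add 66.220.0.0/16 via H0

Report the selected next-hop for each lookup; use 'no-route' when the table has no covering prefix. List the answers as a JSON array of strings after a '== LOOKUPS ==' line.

Apply in order:
  add 13.33.94.0/24 -> H0 at depth 24
  - 13.33.94.0/24 clear@24
  add 88.41.0.0/18 -> H2 at depth 18
  Q 88.41.1.182: descend 010110000010100100 ; hops seen [H2] ; pick H2
  add 13.33.80.0/20 -> H1 at depth 20
  add 13.33.94.0/24 -> H0 at depth 24
  add 13.33.94.0/24 -> H0 at depth 24
  add 13.32.0.0/12 -> H0 at depth 12
  - 13.32.0.0/12 clear@12
  Q 13.33.94.3: descend 000011010010000101011110 ; hops seen [H1,H0] ; pick H0
  add 88.41.46.0/24 -> H0 at depth 24
  Q 13.33.94.20: descend 000011010010000101011110 ; hops seen [H1,H0] ; pick H0
  add 13.33.94.144/28 -> H0 at depth 28
  add 66.220.0.0/16 -> H0 at depth 16
  add 66.220.167.172/32 -> H0 at depth 32
  add 66.220.167.0/24 -> H1 at depth 24
  Q 211.130.32.195: descend ε ; hops seen [∅] ; pick no-route
  Q 88.41.46.46: descend 010110000010100100101110 ; hops seen [H2,H0] ; pick H0
  add 88.41.46.144/28 -> H2 at depth 28
  add 0.0.0.0/0 -> H2 at depth 0
  add 0.0.0.0/0 -> H1 at depth 0
  add 13.33.64.0/18 -> H2 at depth 18
  Q 66.220.167.62: descend 010000101101110010100111 ; hops seen [H1,H0,H1] ; pick H1
  - 88.41.0.0/18 clear@18
  add 88.32.0.0/12 -> H2 at depth 12
  add 88.41.0.0/16 -> H2 at depth 16
  add 88.32.0.0/12 -> H2 at depth 12
  Q 88.41.15.185: descend 010110000010100100 ; hops seen [H1,H2,H2] ; pick H2
  add 66.220.0.0/16 -> H2 at depth 16
  add 66.220.0.0/16 -> H0 at depth 16

== LOOKUPS ==
["H2","H0","H0","no-route","H0","H1","H2"]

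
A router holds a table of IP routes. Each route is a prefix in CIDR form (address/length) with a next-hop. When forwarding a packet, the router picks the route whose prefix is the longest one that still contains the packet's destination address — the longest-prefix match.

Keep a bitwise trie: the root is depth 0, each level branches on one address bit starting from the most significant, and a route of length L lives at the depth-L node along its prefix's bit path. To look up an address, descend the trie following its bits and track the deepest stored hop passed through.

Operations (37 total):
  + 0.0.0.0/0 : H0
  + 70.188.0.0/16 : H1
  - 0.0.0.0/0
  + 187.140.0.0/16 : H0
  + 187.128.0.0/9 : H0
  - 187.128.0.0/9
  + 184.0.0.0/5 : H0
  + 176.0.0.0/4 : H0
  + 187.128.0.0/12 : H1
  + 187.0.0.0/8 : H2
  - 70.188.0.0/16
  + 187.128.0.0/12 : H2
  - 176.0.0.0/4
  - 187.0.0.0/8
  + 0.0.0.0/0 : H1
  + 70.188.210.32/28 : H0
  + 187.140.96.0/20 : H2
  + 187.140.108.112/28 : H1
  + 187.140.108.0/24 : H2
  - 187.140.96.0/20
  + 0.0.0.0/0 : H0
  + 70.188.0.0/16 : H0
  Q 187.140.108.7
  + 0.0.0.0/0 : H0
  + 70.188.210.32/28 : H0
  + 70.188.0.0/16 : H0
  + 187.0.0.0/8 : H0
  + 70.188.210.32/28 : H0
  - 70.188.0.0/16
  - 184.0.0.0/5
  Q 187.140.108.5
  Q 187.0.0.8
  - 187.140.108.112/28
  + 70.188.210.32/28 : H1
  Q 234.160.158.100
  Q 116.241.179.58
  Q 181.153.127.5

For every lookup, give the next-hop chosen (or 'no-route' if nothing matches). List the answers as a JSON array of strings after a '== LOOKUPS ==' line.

Process each operation:
  + 0.0.0.0/0 (H0) depth=0
  + 70.188.0.0/16 (H1) depth=16
  del 0.0.0.0/0 (clear depth 0)
  + 187.140.0.0/16 (H0) depth=16
  + 187.128.0.0/9 (H0) depth=9
  del 187.128.0.0/9 (clear depth 9)
  + 184.0.0.0/5 (H0) depth=5
  + 176.0.0.0/4 (H0) depth=4
  + 187.128.0.0/12 (H1) depth=12
  + 187.0.0.0/8 (H2) depth=8
  del 70.188.0.0/16 (clear depth 16)
  + 187.128.0.0/12 (H2) depth=12
  del 176.0.0.0/4 (clear depth 4)
  del 187.0.0.0/8 (clear depth 8)
  + 0.0.0.0/0 (H1) depth=0
  + 70.188.210.32/28 (H0) depth=28
  + 187.140.96.0/20 (H2) depth=20
  + 187.140.108.112/28 (H1) depth=28
  + 187.140.108.0/24 (H2) depth=24
  del 187.140.96.0/20 (clear depth 20)
  + 0.0.0.0/0 (H0) depth=0
  + 70.188.0.0/16 (H0) depth=16
  Q 187.140.108.7: descend 1011101110001100011011000 ; hops seen [H0,H0,H2,H0,H2] ; pick H2
  + 0.0.0.0/0 (H0) depth=0
  + 70.188.210.32/28 (H0) depth=28
  + 70.188.0.0/16 (H0) depth=16
  + 187.0.0.0/8 (H0) depth=8
  + 70.188.210.32/28 (H0) depth=28
  del 70.188.0.0/16 (clear depth 16)
  del 184.0.0.0/5 (clear depth 5)
  Q 187.140.108.5: descend 1011101110001100011011000 ; hops seen [H0,H0,H2,H0,H2] ; pick H2
  Q 187.0.0.8: descend 10111011 ; hops seen [H0,H0] ; pick H0
  del 187.140.108.112/28 (clear depth 28)
  + 70.188.210.32/28 (H1) depth=28
  Q 234.160.158.100: descend 1 ; hops seen [H0] ; pick H0
  Q 116.241.179.58: descend 01 ; hops seen [H0] ; pick H0
  Q 181.153.127.5: descend 1011 ; hops seen [H0] ; pick H0

== LOOKUPS ==
["H2","H2","H0","H0","H0","H0"]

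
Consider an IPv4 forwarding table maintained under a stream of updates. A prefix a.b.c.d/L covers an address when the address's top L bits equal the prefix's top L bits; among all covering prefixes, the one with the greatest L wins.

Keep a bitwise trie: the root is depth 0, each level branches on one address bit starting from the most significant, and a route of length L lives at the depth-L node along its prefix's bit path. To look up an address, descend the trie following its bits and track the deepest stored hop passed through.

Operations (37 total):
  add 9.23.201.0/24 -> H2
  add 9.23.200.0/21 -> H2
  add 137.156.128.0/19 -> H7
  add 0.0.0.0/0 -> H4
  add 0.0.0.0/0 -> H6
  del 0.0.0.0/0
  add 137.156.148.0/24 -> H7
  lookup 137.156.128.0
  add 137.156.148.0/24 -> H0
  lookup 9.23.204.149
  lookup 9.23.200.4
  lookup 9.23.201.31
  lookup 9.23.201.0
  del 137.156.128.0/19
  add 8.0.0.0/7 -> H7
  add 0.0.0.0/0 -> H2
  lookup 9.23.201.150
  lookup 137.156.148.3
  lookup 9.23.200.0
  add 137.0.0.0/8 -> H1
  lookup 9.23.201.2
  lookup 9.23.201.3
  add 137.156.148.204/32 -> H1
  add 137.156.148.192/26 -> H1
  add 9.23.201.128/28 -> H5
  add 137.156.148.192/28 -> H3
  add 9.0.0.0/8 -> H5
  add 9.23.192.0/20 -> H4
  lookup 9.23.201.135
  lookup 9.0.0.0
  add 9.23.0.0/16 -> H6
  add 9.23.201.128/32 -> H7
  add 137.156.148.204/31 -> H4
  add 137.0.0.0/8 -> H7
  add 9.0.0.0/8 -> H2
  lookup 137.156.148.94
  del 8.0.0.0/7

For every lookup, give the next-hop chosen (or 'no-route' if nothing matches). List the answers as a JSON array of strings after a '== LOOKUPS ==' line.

Trace:
  add 9.23.201.0/24 -> H2 at depth 24
  add 9.23.200.0/21 -> H2 at depth 21
  add 137.156.128.0/19 -> H7 at depth 19
  add 0.0.0.0/0 -> H4 at depth 0
  add 0.0.0.0/0 -> H6 at depth 0
  - 0.0.0.0/0 clear@0
  add 137.156.148.0/24 -> H7 at depth 24
  ? 137.156.128.0  path d0:-→d1:-→d2:-→d3:-→d4:-→d5:-→d6:-→d7:-→d8:-→d9:-→d10:-→d11:-→d12:-→d13:-→d14:-→d15:-→d16:-→d17:-→d18:-→d19:H7  best=H7
  add 137.156.148.0/24 -> H0 at depth 24
  ? 9.23.204.149  path d0:-→d1:-→d2:-→d3:-→d4:-→d5:-→d6:-→d7:-→d8:-→d9:-→d10:-→d11:-→d12:-→d13:-→d14:-→d15:-→d16:-→d17:-→d18:-→d19:-→d20:-→d21:H2  best=H2
  ? 9.23.200.4  path d0:-→d1:-→d2:-→d3:-→d4:-→d5:-→d6:-→d7:-→d8:-→d9:-→d10:-→d11:-→d12:-→d13:-→d14:-→d15:-→d16:-→d17:-→d18:-→d19:-→d20:-→d21:H2→d22:-→d23:-  best=H2
  ? 9.23.201.31  path d0:-→d1:-→d2:-→d3:-→d4:-→d5:-→d6:-→d7:-→d8:-→d9:-→d10:-→d11:-→d12:-→d13:-→d14:-→d15:-→d16:-→d17:-→d18:-→d19:-→d20:-→d21:H2→d22:-→d23:-→d24:H2  best=H2
  ? 9.23.201.0  path d0:-→d1:-→d2:-→d3:-→d4:-→d5:-→d6:-→d7:-→d8:-→d9:-→d10:-→d11:-→d12:-→d13:-→d14:-→d15:-→d16:-→d17:-→d18:-→d19:-→d20:-→d21:H2→d22:-→d23:-→d24:H2  best=H2
  - 137.156.128.0/19 clear@19
  add 8.0.0.0/7 -> H7 at depth 7
  add 0.0.0.0/0 -> H2 at depth 0
  ? 9.23.201.150  path d0:H2→d1:-→d2:-→d3:-→d4:-→d5:-→d6:-→d7:H7→d8:-→d9:-→d10:-→d11:-→d12:-→d13:-→d14:-→d15:-→d16:-→d17:-→d18:-→d19:-→d20:-→d21:H2→d22:-→d23:-→d24:H2  best=H2
  ? 137.156.148.3  path d0:H2→d1:-→d2:-→d3:-→d4:-→d5:-→d6:-→d7:-→d8:-→d9:-→d10:-→d11:-→d12:-→d13:-→d14:-→d15:-→d16:-→d17:-→d18:-→d19:-→d20:-→d21:-→d22:-→d23:-→d24:H0  best=H0
  ? 9.23.200.0  path d0:H2→d1:-→d2:-→d3:-→d4:-→d5:-→d6:-→d7:H7→d8:-→d9:-→d10:-→d11:-→d12:-→d13:-→d14:-→d15:-→d16:-→d17:-→d18:-→d19:-→d20:-→d21:H2→d22:-→d23:-  best=H2
  add 137.0.0.0/8 -> H1 at depth 8
  ? 9.23.201.2  path d0:H2→d1:-→d2:-→d3:-→d4:-→d5:-→d6:-→d7:H7→d8:-→d9:-→d10:-→d11:-→d12:-→d13:-→d14:-→d15:-→d16:-→d17:-→d18:-→d19:-→d20:-→d21:H2→d22:-→d23:-→d24:H2  best=H2
  ? 9.23.201.3  path d0:H2→d1:-→d2:-→d3:-→d4:-→d5:-→d6:-→d7:H7→d8:-→d9:-→d10:-→d11:-→d12:-→d13:-→d14:-→d15:-→d16:-→d17:-→d18:-→d19:-→d20:-→d21:H2→d22:-→d23:-→d24:H2  best=H2
  add 137.156.148.204/32 -> H1 at depth 32
  add 137.156.148.192/26 -> H1 at depth 26
  add 9.23.201.128/28 -> H5 at depth 28
  add 137.156.148.192/28 -> H3 at depth 28
  add 9.0.0.0/8 -> H5 at depth 8
  add 9.23.192.0/20 -> H4 at depth 20
  ? 9.23.201.135  path d0:H2→d1:-→d2:-→d3:-→d4:-→d5:-→d6:-→d7:H7→d8:H5→d9:-→d10:-→d11:-→d12:-→d13:-→d14:-→d15:-→d16:-→d17:-→d18:-→d19:-→d20:H4→d21:H2→d22:-→d23:-→d24:H2→d25:-→d26:-→d27:-→d28:H5  best=H5
  ? 9.0.0.0  path d0:H2→d1:-→d2:-→d3:-→d4:-→d5:-→d6:-→d7:H7→d8:H5→d9:-→d10:-→d11:-  best=H5
  add 9.23.0.0/16 -> H6 at depth 16
  add 9.23.201.128/32 -> H7 at depth 32
  add 137.156.148.204/31 -> H4 at depth 31
  add 137.0.0.0/8 -> H7 at depth 8
  add 9.0.0.0/8 -> H2 at depth 8
  ? 137.156.148.94  path d0:H2→d1:-→d2:-→d3:-→d4:-→d5:-→d6:-→d7:-→d8:H7→d9:-→d10:-→d11:-→d12:-→d13:-→d14:-→d15:-→d16:-→d17:-→d18:-→d19:-→d20:-→d21:-→d22:-→d23:-→d24:H0  best=H0
  - 8.0.0.0/7 clear@7

== LOOKUPS ==
["H7","H2","H2","H2","H2","H2","H0","H2","H2","H2","H5","H5","H0"]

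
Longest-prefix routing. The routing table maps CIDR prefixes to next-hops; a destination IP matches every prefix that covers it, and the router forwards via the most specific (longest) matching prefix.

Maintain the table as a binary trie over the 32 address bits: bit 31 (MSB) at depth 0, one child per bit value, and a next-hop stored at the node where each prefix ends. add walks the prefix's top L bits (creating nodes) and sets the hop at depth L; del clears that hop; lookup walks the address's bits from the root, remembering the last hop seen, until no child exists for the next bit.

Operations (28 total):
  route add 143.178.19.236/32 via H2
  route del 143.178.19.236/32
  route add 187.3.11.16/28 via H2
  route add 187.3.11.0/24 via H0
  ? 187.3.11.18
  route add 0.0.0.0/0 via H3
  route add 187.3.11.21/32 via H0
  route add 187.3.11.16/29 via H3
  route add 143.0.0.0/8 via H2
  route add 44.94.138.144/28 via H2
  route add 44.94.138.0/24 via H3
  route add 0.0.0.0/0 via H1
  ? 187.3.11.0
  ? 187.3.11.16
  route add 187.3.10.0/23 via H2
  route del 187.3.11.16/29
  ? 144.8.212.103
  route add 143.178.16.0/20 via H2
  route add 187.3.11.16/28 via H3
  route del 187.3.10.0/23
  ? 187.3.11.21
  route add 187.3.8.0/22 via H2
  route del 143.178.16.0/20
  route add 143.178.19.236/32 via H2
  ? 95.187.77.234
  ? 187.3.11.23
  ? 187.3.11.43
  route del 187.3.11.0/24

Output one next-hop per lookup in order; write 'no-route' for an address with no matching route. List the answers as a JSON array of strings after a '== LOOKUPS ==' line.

Apply in order:
  add 143.178.19.236/32 -> H2 at depth 32
  - 143.178.19.236/32 clear@32
  add 187.3.11.16/28 -> H2 at depth 28
  add 187.3.11.0/24 -> H0 at depth 24
  Q 187.3.11.18: descend 1011101100000011000010110001 ; hops seen [H0,H2] ; pick H2
  add 0.0.0.0/0 -> H3 at depth 0
  add 187.3.11.21/32 -> H0 at depth 32
  add 187.3.11.16/29 -> H3 at depth 29
  add 143.0.0.0/8 -> H2 at depth 8
  add 44.94.138.144/28 -> H2 at depth 28
  add 44.94.138.0/24 -> H3 at depth 24
  add 0.0.0.0/0 -> H1 at depth 0
  Q 187.3.11.0: descend 101110110000001100001011000 ; hops seen [H1,H0] ; pick H0
  Q 187.3.11.16: descend 10111011000000110000101100010 ; hops seen [H1,H0,H2,H3] ; pick H3
  add 187.3.10.0/23 -> H2 at depth 23
  - 187.3.11.16/29 clear@29
  Q 144.8.212.103: descend 100 ; hops seen [H1] ; pick H1
  add 143.178.16.0/20 -> H2 at depth 20
  add 187.3.11.16/28 -> H3 at depth 28
  - 187.3.10.0/23 clear@23
  Q 187.3.11.21: descend 10111011000000110000101100010101 ; hops seen [H1,H0,H3,H0] ; pick H0
  add 187.3.8.0/22 -> H2 at depth 22
  - 143.178.16.0/20 clear@20
  add 143.178.19.236/32 -> H2 at depth 32
  Q 95.187.77.234: descend 0 ; hops seen [H1] ; pick H1
  Q 187.3.11.23: descend 101110110000001100001011000101 ; hops seen [H1,H2,H0,H3] ; pick H3
  Q 187.3.11.43: descend 10111011000000110000101100 ; hops seen [H1,H2,H0] ; pick H0
  - 187.3.11.0/24 clear@24

== LOOKUPS ==
["H2","H0","H3","H1","H0","H1","H3","H0"]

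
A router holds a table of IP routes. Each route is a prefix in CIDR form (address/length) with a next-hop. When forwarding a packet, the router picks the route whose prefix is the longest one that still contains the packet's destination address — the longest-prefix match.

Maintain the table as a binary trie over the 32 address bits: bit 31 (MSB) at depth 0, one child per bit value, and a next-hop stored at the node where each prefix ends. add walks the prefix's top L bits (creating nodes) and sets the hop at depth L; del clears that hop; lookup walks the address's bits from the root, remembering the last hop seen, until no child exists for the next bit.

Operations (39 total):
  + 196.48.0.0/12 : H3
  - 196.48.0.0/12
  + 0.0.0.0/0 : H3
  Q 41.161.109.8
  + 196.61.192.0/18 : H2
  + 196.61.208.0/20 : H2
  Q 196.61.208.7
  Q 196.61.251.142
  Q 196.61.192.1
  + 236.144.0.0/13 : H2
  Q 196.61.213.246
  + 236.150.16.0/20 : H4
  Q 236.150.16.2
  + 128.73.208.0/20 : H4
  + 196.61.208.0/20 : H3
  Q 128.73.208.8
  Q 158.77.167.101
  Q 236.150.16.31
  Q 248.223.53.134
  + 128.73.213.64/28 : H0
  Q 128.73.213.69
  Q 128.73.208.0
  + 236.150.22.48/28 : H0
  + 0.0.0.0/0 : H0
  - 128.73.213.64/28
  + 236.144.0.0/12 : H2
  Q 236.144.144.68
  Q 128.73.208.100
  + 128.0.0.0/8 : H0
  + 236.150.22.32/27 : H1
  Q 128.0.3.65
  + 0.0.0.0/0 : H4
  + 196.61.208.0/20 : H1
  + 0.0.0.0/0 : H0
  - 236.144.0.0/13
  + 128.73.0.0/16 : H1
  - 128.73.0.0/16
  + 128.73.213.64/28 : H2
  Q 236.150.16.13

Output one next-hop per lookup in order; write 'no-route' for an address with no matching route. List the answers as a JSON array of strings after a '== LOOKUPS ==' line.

Apply in order:
  add 196.48.0.0/12 -> H3 at depth 12
  del 196.48.0.0/12 (clear depth 12)
  add 0.0.0.0/0 -> H3 at depth 0
  Q 41.161.109.8: descend ε ; hops seen [H3] ; pick H3
  add 196.61.192.0/18 -> H2 at depth 18
  add 196.61.208.0/20 -> H2 at depth 20
  Q 196.61.208.7: descend 11000100001111011101 ; hops seen [H3,H2,H2] ; pick H2
  Q 196.61.251.142: descend 110001000011110111 ; hops seen [H3,H2] ; pick H2
  Q 196.61.192.1: descend 1100010000111101110 ; hops seen [H3,H2] ; pick H2
  add 236.144.0.0/13 -> H2 at depth 13
  Q 196.61.213.246: descend 11000100001111011101 ; hops seen [H3,H2,H2] ; pick H2
  add 236.150.16.0/20 -> H4 at depth 20
  Q 236.150.16.2: descend 11101100100101100001 ; hops seen [H3,H2,H4] ; pick H4
  add 128.73.208.0/20 -> H4 at depth 20
  add 196.61.208.0/20 -> H3 at depth 20
  Q 128.73.208.8: descend 10000000010010011101 ; hops seen [H3,H4] ; pick H4
  Q 158.77.167.101: descend 100 ; hops seen [H3] ; pick H3
  Q 236.150.16.31: descend 11101100100101100001 ; hops seen [H3,H2,H4] ; pick H4
  Q 248.223.53.134: descend 111 ; hops seen [H3] ; pick H3
  add 128.73.213.64/28 -> H0 at depth 28
  Q 128.73.213.69: descend 1000000001001001110101010100 ; hops seen [H3,H4,H0] ; pick H0
  Q 128.73.208.0: descend 100000000100100111010 ; hops seen [H3,H4] ; pick H4
  add 236.150.22.48/28 -> H0 at depth 28
  add 0.0.0.0/0 -> H0 at depth 0
  del 128.73.213.64/28 (clear depth 28)
  add 236.144.0.0/12 -> H2 at depth 12
  Q 236.144.144.68: descend 1110110010010 ; hops seen [H0,H2,H2] ; pick H2
  Q 128.73.208.100: descend 100000000100100111010 ; hops seen [H0,H4] ; pick H4
  add 128.0.0.0/8 -> H0 at depth 8
  add 236.150.22.32/27 -> H1 at depth 27
  Q 128.0.3.65: descend 100000000 ; hops seen [H0,H0] ; pick H0
  add 0.0.0.0/0 -> H4 at depth 0
  add 196.61.208.0/20 -> H1 at depth 20
  add 0.0.0.0/0 -> H0 at depth 0
  del 236.144.0.0/13 (clear depth 13)
  add 128.73.0.0/16 -> H1 at depth 16
  del 128.73.0.0/16 (clear depth 16)
  add 128.73.213.64/28 -> H2 at depth 28
  Q 236.150.16.13: descend 111011001001011000010 ; hops seen [H0,H2,H4] ; pick H4

== LOOKUPS ==
["H3","H2","H2","H2","H2","H4","H4","H3","H4","H3","H0","H4","H2","H4","H0","H4"]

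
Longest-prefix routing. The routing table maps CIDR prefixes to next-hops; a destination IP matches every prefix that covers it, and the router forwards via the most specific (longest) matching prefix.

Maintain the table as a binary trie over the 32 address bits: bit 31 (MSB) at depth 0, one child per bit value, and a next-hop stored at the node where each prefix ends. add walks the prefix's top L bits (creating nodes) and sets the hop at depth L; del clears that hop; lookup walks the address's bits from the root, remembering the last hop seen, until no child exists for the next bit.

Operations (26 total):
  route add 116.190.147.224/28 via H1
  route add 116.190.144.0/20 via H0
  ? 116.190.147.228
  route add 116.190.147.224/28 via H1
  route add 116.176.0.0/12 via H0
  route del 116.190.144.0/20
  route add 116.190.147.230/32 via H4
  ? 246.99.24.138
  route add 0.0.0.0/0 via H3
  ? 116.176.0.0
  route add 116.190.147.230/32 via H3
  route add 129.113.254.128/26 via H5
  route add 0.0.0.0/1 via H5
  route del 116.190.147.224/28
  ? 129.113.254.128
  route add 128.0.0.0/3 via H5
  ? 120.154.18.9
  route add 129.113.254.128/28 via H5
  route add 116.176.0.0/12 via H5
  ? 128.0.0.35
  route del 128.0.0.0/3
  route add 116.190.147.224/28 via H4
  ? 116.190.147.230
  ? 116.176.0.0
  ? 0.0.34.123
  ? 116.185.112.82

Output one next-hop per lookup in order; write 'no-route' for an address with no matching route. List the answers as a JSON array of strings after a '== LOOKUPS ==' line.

Trace:
  add 116.190.147.224/28 -> H1 at depth 28
  add 116.190.144.0/20 -> H0 at depth 20
  lookup 116.190.147.228: bits 0111010010111110100100111110 walk d0:-→d1:-→d2:-→d3:-→d4:-→d5:-→d6:-→d7:-→d8:-→d9:-→d10:-→d11:-→d12:-→d13:-→d14:-→d15:-→d16:-→d17:-→d18:-→d19:-→d20:H0→d21:-→d22:-→d23:-→d24:-→d25:-→d26:-→d27:-→d28:H1 -> H1
  add 116.190.147.224/28 -> H1 at depth 28
  add 116.176.0.0/12 -> H0 at depth 12
  - 116.190.144.0/20 clear@20
  add 116.190.147.230/32 -> H4 at depth 32
  lookup 246.99.24.138: bits ε walk d0:- -> no-route
  add 0.0.0.0/0 -> H3 at depth 0
  lookup 116.176.0.0: bits 011101001011 walk d0:H3→d1:-→d2:-→d3:-→d4:-→d5:-→d6:-→d7:-→d8:-→d9:-→d10:-→d11:-→d12:H0 -> H0
  add 116.190.147.230/32 -> H3 at depth 32
  add 129.113.254.128/26 -> H5 at depth 26
  add 0.0.0.0/1 -> H5 at depth 1
  - 116.190.147.224/28 clear@28
  lookup 129.113.254.128: bits 10000001011100011111111010 walk d0:H3→d1:-→d2:-→d3:-→d4:-→d5:-→d6:-→d7:-→d8:-→d9:-→d10:-→d11:-→d12:-→d13:-→d14:-→d15:-→d16:-→d17:-→d18:-→d19:-→d20:-→d21:-→d22:-→d23:-→d24:-→d25:-→d26:H5 -> H5
  add 128.0.0.0/3 -> H5 at depth 3
  lookup 120.154.18.9: bits 0111 walk d0:H3→d1:H5→d2:-→d3:-→d4:- -> H5
  add 129.113.254.128/28 -> H5 at depth 28
  add 116.176.0.0/12 -> H5 at depth 12
  lookup 128.0.0.35: bits 1000000 walk d0:H3→d1:-→d2:-→d3:H5→d4:-→d5:-→d6:-→d7:- -> H5
  - 128.0.0.0/3 clear@3
  add 116.190.147.224/28 -> H4 at depth 28
  lookup 116.190.147.230: bits 01110100101111101001001111100110 walk d0:H3→d1:H5→d2:-→d3:-→d4:-→d5:-→d6:-→d7:-→d8:-→d9:-→d10:-→d11:-→d12:H5→d13:-→d14:-→d15:-→d16:-→d17:-→d18:-→d19:-→d20:-→d21:-→d22:-→d23:-→d24:-→d25:-→d26:-→d27:-→d28:H4→d29:-→d30:-→d31:-→d32:H3 -> H3
  lookup 116.176.0.0: bits 011101001011 walk d0:H3→d1:H5→d2:-→d3:-→d4:-→d5:-→d6:-→d7:-→d8:-→d9:-→d10:-→d11:-→d12:H5 -> H5
  lookup 0.0.34.123: bits 0 walk d0:H3→d1:H5 -> H5
  lookup 116.185.112.82: bits 0111010010111 walk d0:H3→d1:H5→d2:-→d3:-→d4:-→d5:-→d6:-→d7:-→d8:-→d9:-→d10:-→d11:-→d12:H5→d13:- -> H5

== LOOKUPS ==
["H1","no-route","H0","H5","H5","H5","H3","H5","H5","H5"]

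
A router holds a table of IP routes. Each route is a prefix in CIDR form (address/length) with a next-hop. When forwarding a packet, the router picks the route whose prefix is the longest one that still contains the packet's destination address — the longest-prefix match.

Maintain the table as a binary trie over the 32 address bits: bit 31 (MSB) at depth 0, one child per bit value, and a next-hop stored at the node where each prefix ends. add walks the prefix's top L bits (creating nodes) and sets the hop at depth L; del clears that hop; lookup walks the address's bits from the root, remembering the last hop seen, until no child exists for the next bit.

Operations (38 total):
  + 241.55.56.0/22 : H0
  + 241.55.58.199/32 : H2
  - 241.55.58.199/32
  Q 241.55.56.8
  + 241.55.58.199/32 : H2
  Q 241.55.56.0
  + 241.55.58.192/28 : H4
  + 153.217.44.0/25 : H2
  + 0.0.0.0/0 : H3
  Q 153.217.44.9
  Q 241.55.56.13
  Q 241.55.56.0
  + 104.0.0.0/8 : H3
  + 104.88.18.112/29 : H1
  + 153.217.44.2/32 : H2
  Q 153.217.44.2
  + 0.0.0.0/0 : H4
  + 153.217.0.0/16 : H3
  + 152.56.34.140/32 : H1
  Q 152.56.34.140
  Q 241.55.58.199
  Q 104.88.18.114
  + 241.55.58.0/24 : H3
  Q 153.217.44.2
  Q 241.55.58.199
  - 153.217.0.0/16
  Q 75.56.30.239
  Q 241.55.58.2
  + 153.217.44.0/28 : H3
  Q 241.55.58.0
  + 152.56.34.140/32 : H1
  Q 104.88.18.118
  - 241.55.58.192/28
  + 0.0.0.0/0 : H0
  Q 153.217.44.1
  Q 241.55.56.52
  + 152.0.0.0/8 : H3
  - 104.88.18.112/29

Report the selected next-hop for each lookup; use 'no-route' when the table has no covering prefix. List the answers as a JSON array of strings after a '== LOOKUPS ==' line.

Process each operation:
  + 241.55.56.0/22 (H0) depth=22
  + 241.55.58.199/32 (H2) depth=32
  del 241.55.58.199/32 (clear depth 32)
  ? 241.55.56.8  path d0:-→d1:-→d2:-→d3:-→d4:-→d5:-→d6:-→d7:-→d8:-→d9:-→d10:-→d11:-→d12:-→d13:-→d14:-→d15:-→d16:-→d17:-→d18:-→d19:-→d20:-→d21:-→d22:H0  best=H0
  + 241.55.58.199/32 (H2) depth=32
  ? 241.55.56.0  path d0:-→d1:-→d2:-→d3:-→d4:-→d5:-→d6:-→d7:-→d8:-→d9:-→d10:-→d11:-→d12:-→d13:-→d14:-→d15:-→d16:-→d17:-→d18:-→d19:-→d20:-→d21:-→d22:H0  best=H0
  + 241.55.58.192/28 (H4) depth=28
  + 153.217.44.0/25 (H2) depth=25
  + 0.0.0.0/0 (H3) depth=0
  ? 153.217.44.9  path d0:H3→d1:-→d2:-→d3:-→d4:-→d5:-→d6:-→d7:-→d8:-→d9:-→d10:-→d11:-→d12:-→d13:-→d14:-→d15:-→d16:-→d17:-→d18:-→d19:-→d20:-→d21:-→d22:-→d23:-→d24:-→d25:H2  best=H2
  ? 241.55.56.13  path d0:H3→d1:-→d2:-→d3:-→d4:-→d5:-→d6:-→d7:-→d8:-→d9:-→d10:-→d11:-→d12:-→d13:-→d14:-→d15:-→d16:-→d17:-→d18:-→d19:-→d20:-→d21:-→d22:H0  best=H0
  ? 241.55.56.0  path d0:H3→d1:-→d2:-→d3:-→d4:-→d5:-→d6:-→d7:-→d8:-→d9:-→d10:-→d11:-→d12:-→d13:-→d14:-→d15:-→d16:-→d17:-→d18:-→d19:-→d20:-→d21:-→d22:H0  best=H0
  + 104.0.0.0/8 (H3) depth=8
  + 104.88.18.112/29 (H1) depth=29
  + 153.217.44.2/32 (H2) depth=32
  ? 153.217.44.2  path d0:H3→d1:-→d2:-→d3:-→d4:-→d5:-→d6:-→d7:-→d8:-→d9:-→d10:-→d11:-→d12:-→d13:-→d14:-→d15:-→d16:-→d17:-→d18:-→d19:-→d20:-→d21:-→d22:-→d23:-→d24:-→d25:H2→d26:-→d27:-→d28:-→d29:-→d30:-→d31:-→d32:H2  best=H2
  + 0.0.0.0/0 (H4) depth=0
  + 153.217.0.0/16 (H3) depth=16
  + 152.56.34.140/32 (H1) depth=32
  ? 152.56.34.140  path d0:H4→d1:-→d2:-→d3:-→d4:-→d5:-→d6:-→d7:-→d8:-→d9:-→d10:-→d11:-→d12:-→d13:-→d14:-→d15:-→d16:-→d17:-→d18:-→d19:-→d20:-→d21:-→d22:-→d23:-→d24:-→d25:-→d26:-→d27:-→d28:-→d29:-→d30:-→d31:-→d32:H1  best=H1
  ? 241.55.58.199  path d0:H4→d1:-→d2:-→d3:-→d4:-→d5:-→d6:-→d7:-→d8:-→d9:-→d10:-→d11:-→d12:-→d13:-→d14:-→d15:-→d16:-→d17:-→d18:-→d19:-→d20:-→d21:-→d22:H0→d23:-→d24:-→d25:-→d26:-→d27:-→d28:H4→d29:-→d30:-→d31:-→d32:H2  best=H2
  ? 104.88.18.114  path d0:H4→d1:-→d2:-→d3:-→d4:-→d5:-→d6:-→d7:-→d8:H3→d9:-→d10:-→d11:-→d12:-→d13:-→d14:-→d15:-→d16:-→d17:-→d18:-→d19:-→d20:-→d21:-→d22:-→d23:-→d24:-→d25:-→d26:-→d27:-→d28:-→d29:H1  best=H1
  + 241.55.58.0/24 (H3) depth=24
  ? 153.217.44.2  path d0:H4→d1:-→d2:-→d3:-→d4:-→d5:-→d6:-→d7:-→d8:-→d9:-→d10:-→d11:-→d12:-→d13:-→d14:-→d15:-→d16:H3→d17:-→d18:-→d19:-→d20:-→d21:-→d22:-→d23:-→d24:-→d25:H2→d26:-→d27:-→d28:-→d29:-→d30:-→d31:-→d32:H2  best=H2
  ? 241.55.58.199  path d0:H4→d1:-→d2:-→d3:-→d4:-→d5:-→d6:-→d7:-→d8:-→d9:-→d10:-→d11:-→d12:-→d13:-→d14:-→d15:-→d16:-→d17:-→d18:-→d19:-→d20:-→d21:-→d22:H0→d23:-→d24:H3→d25:-→d26:-→d27:-→d28:H4→d29:-→d30:-→d31:-→d32:H2  best=H2
  del 153.217.0.0/16 (clear depth 16)
  ? 75.56.30.239  path d0:H4→d1:-→d2:-  best=H4
  ? 241.55.58.2  path d0:H4→d1:-→d2:-→d3:-→d4:-→d5:-→d6:-→d7:-→d8:-→d9:-→d10:-→d11:-→d12:-→d13:-→d14:-→d15:-→d16:-→d17:-→d18:-→d19:-→d20:-→d21:-→d22:H0→d23:-→d24:H3  best=H3
  + 153.217.44.0/28 (H3) depth=28
  ? 241.55.58.0  path d0:H4→d1:-→d2:-→d3:-→d4:-→d5:-→d6:-→d7:-→d8:-→d9:-→d10:-→d11:-→d12:-→d13:-→d14:-→d15:-→d16:-→d17:-→d18:-→d19:-→d20:-→d21:-→d22:H0→d23:-→d24:H3  best=H3
  + 152.56.34.140/32 (H1) depth=32
  ? 104.88.18.118  path d0:H4→d1:-→d2:-→d3:-→d4:-→d5:-→d6:-→d7:-→d8:H3→d9:-→d10:-→d11:-→d12:-→d13:-→d14:-→d15:-→d16:-→d17:-→d18:-→d19:-→d20:-→d21:-→d22:-→d23:-→d24:-→d25:-→d26:-→d27:-→d28:-→d29:H1  best=H1
  del 241.55.58.192/28 (clear depth 28)
  + 0.0.0.0/0 (H0) depth=0
  ? 153.217.44.1  path d0:H0→d1:-→d2:-→d3:-→d4:-→d5:-→d6:-→d7:-→d8:-→d9:-→d10:-→d11:-→d12:-→d13:-→d14:-→d15:-→d16:-→d17:-→d18:-→d19:-→d20:-→d21:-→d22:-→d23:-→d24:-→d25:H2→d26:-→d27:-→d28:H3→d29:-→d30:-  best=H3
  ? 241.55.56.52  path d0:H0→d1:-→d2:-→d3:-→d4:-→d5:-→d6:-→d7:-→d8:-→d9:-→d10:-→d11:-→d12:-→d13:-→d14:-→d15:-→d16:-→d17:-→d18:-→d19:-→d20:-→d21:-→d22:H0  best=H0
  + 152.0.0.0/8 (H3) depth=8
  del 104.88.18.112/29 (clear depth 29)

== LOOKUPS ==
["H0","H0","H2","H0","H0","H2","H1","H2","H1","H2","H2","H4","H3","H3","H1","H3","H0"]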